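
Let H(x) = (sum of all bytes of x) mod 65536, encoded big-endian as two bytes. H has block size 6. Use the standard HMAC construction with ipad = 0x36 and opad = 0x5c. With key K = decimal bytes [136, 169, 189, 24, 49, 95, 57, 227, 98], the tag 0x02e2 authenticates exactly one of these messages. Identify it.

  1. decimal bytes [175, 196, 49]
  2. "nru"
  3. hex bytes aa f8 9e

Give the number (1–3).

1

Key decimal bytes [136, 169, 189, 24, 49, 95, 57, 227, 98] = 88 a9 bd 18 31 5f 39 e3 62 is 9 bytes > B = 6, so hash it first: H(key) = 04 14, then zero-pad to 6 bytes: K' = 04 14 00 00 00 00.
K' ⊕ ipad = 32 22 36 36 36 36; K' ⊕ opad = 58 48 5c 5c 5c 5c.
m1: inner = H(32 22 36 36 36 36 af c4 31) = 02 d0; tag = H(58 48 5c 5c 5c 5c 02 d0) = 02e2 ← matches
m2: inner = H(32 22 36 36 36 36 6e 72 75) = 02 81; tag = H(58 48 5c 5c 5c 5c 02 81) = 0293
m3: inner = H(32 22 36 36 36 36 aa f8 9e) = 03 6c; tag = H(58 48 5c 5c 5c 5c 03 6c) = 027f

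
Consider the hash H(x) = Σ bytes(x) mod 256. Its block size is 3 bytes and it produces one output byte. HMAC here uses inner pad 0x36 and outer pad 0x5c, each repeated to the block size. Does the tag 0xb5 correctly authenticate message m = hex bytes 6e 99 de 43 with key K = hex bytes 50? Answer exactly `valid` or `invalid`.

invalid

Key hex bytes 50 is 1 byte ≤ B = 3; zero-pad to 3 bytes: K' = 50 00 00.
K' ⊕ ipad = 66 36 36; K' ⊕ opad = 0c 5c 5c.
Inner hash: sum = 102+54+54+110+153+222+67 = 762; mod 256 = 250 → fa.
Outer hash (recomputed tag): sum = 12+92+92+250 = 446; mod 256 = 190 → be.
Recomputed tag = be; claimed = b5 → mismatch.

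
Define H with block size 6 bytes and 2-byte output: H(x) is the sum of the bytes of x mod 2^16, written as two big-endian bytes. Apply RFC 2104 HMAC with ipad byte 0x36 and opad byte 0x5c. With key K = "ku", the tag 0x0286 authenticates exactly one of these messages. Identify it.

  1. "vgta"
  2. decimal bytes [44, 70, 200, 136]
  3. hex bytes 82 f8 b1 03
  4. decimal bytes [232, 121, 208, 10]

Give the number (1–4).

4

Key "ku" = 6b 75 is 2 bytes ≤ B = 6; zero-pad to 6 bytes: K' = 6b 75 00 00 00 00.
K' ⊕ ipad = 5d 43 36 36 36 36; K' ⊕ opad = 37 29 5c 5c 5c 5c.
m1: inner = H(5d 43 36 36 36 36 76 67 74 61) = 03 2a; tag = H(37 29 5c 5c 5c 5c 03 2a) = 01fd
m2: inner = H(5d 43 36 36 36 36 2c 46 c8 88) = 03 3a; tag = H(37 29 5c 5c 5c 5c 03 3a) = 020d
m3: inner = H(5d 43 36 36 36 36 82 f8 b1 03) = 03 a6; tag = H(37 29 5c 5c 5c 5c 03 a6) = 0279
m4: inner = H(5d 43 36 36 36 36 e8 79 d0 0a) = 03 b3; tag = H(37 29 5c 5c 5c 5c 03 b3) = 0286 ← matches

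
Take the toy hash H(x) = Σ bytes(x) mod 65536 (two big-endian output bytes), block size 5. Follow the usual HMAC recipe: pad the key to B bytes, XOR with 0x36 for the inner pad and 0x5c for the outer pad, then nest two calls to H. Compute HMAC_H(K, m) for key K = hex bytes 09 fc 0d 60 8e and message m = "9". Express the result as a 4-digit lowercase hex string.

02e1

Key hex bytes 09 fc 0d 60 8e is exactly B = 5 bytes: K' = 09 fc 0d 60 8e.
K' ⊕ ipad = 3f ca 3b 56 b8.  K' ⊕ opad = 55 a0 51 3c d2.
Inner input = (K'⊕ipad) ∥ m = 3f ca 3b 56 b8 ∥ 39.
Inner hash: sum = 63+202+59+86+184+57 = 651 → 02 8b.
Outer input = (K'⊕opad) ∥ inner = 55 a0 51 3c d2 ∥ 02 8b.
Outer hash (tag): sum = 85+160+81+60+210+2+139 = 737 → 02 e1.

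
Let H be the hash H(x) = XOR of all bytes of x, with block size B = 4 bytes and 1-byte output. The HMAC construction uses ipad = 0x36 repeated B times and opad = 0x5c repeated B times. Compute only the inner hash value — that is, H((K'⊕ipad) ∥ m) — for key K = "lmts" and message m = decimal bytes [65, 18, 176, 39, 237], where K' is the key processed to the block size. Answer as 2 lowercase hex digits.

2f

Key "lmts" = 6c 6d 74 73 is exactly B = 4 bytes: K' = 6c 6d 74 73.
K' ⊕ ipad = 5a 5b 42 45.
Inner input = 5a 5b 42 45 ∥ 41 12 b0 27 ed.
Inner hash: XOR 5a⊕5b⊕42⊕45⊕41⊕12⊕b0⊕27⊕ed = 2f.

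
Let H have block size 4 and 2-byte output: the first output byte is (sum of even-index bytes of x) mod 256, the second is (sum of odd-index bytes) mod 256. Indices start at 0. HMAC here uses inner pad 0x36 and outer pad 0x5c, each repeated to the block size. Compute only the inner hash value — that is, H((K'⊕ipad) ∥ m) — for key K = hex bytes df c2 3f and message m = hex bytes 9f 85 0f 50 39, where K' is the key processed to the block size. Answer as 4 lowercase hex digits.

Key hex bytes df c2 3f is 3 bytes ≤ B = 4; zero-pad to 4 bytes: K' = df c2 3f 00.
K' ⊕ ipad = e9 f4 09 36.
Inner input = e9 f4 09 36 ∥ 9f 85 0f 50 39.
Inner hash: even-index sum = 473 mod 256 = 217; odd-index sum = 511 mod 256 = 255 → d9 ff.

d9ff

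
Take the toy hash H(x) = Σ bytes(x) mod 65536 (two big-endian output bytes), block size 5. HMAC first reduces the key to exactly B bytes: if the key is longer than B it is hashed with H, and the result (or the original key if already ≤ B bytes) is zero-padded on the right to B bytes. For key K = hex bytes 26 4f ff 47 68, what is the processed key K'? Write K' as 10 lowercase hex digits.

Key hex bytes 26 4f ff 47 68 is exactly B = 5 bytes: K' = 26 4f ff 47 68.

264fff4768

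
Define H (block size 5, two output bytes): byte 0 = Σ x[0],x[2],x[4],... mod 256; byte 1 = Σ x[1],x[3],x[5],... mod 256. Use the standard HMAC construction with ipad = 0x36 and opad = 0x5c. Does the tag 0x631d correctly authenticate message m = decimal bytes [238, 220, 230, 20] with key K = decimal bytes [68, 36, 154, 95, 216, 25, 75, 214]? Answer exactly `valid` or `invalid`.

valid

Key decimal bytes [68, 36, 154, 95, 216, 25, 75, 214] = 44 24 9a 5f d8 19 4b d6 is 8 bytes > B = 5, so hash it first: H(key) = 01 72, then zero-pad to 5 bytes: K' = 01 72 00 00 00.
K' ⊕ ipad = 37 44 36 36 36; K' ⊕ opad = 5d 2e 5c 5c 5c.
Inner hash: even-index sum = 403 mod 256 = 147; odd-index sum = 590 mod 256 = 78 → 93 4e.
Outer hash (recomputed tag): even-index sum = 355 mod 256 = 99; odd-index sum = 285 mod 256 = 29 → 63 1d.
Recomputed tag = 631d; claimed = 631d → match.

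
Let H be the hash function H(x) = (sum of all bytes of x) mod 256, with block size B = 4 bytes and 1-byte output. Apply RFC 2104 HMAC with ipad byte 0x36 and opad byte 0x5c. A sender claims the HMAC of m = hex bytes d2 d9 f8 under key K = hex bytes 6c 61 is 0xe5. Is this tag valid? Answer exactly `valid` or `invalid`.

valid

Key hex bytes 6c 61 is 2 bytes ≤ B = 4; zero-pad to 4 bytes: K' = 6c 61 00 00.
K' ⊕ ipad = 5a 57 36 36; K' ⊕ opad = 30 3d 5c 5c.
Inner hash: sum = 90+87+54+54+210+217+248 = 960; mod 256 = 192 → c0.
Outer hash (recomputed tag): sum = 48+61+92+92+192 = 485; mod 256 = 229 → e5.
Recomputed tag = e5; claimed = e5 → match.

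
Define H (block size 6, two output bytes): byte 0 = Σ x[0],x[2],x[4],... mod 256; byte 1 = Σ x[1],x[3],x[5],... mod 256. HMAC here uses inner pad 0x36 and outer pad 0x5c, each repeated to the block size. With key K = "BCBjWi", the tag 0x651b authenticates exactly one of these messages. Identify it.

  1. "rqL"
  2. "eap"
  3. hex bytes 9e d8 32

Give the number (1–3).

2

Key "BCBjWi" = 42 43 42 6a 57 69 is exactly B = 6 bytes: K' = 42 43 42 6a 57 69.
K' ⊕ ipad = 74 75 74 5c 61 5f; K' ⊕ opad = 1e 1f 1e 36 0b 35.
m1: inner = H(74 75 74 5c 61 5f 72 71 4c) = 07 a1; tag = H(1e 1f 1e 36 0b 35 07 a1) = 4e2b
m2: inner = H(74 75 74 5c 61 5f 65 61 70) = 1e 91; tag = H(1e 1f 1e 36 0b 35 1e 91) = 651b ← matches
m3: inner = H(74 75 74 5c 61 5f 9e d8 32) = 19 08; tag = H(1e 1f 1e 36 0b 35 19 08) = 6092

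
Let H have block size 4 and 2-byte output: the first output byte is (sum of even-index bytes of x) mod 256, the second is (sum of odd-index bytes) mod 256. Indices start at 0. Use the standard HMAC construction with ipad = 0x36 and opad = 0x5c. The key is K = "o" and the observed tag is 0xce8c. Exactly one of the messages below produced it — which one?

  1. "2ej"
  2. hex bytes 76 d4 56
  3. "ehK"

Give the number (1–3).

3

Key "o" = 6f is 1 byte ≤ B = 4; zero-pad to 4 bytes: K' = 6f 00 00 00.
K' ⊕ ipad = 59 36 36 36; K' ⊕ opad = 33 5c 5c 5c.
m1: inner = H(59 36 36 36 32 65 6a) = 2b d1; tag = H(33 5c 5c 5c 2b d1) = ba89
m2: inner = H(59 36 36 36 76 d4 56) = 5b 40; tag = H(33 5c 5c 5c 5b 40) = eaf8
m3: inner = H(59 36 36 36 65 68 4b) = 3f d4; tag = H(33 5c 5c 5c 3f d4) = ce8c ← matches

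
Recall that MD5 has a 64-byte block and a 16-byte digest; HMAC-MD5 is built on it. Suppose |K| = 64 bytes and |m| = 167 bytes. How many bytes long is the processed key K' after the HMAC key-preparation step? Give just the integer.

64

Key is 64 ≤ 64 bytes, zero-padded: |K'| = 64.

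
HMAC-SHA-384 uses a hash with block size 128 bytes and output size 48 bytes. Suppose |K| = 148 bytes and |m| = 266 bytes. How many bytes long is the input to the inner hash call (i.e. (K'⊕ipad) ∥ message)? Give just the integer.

Key is 148 > 128 bytes, so it is hashed to 48 bytes then zero-padded to 128: |K'| = 128.
Inner input = (K'⊕ipad) ∥ m → 128 + 266 = 394 bytes.

394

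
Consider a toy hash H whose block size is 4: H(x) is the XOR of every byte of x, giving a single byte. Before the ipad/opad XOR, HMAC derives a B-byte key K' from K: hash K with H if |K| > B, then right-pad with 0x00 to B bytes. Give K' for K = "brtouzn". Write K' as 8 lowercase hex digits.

6a000000

|K| = 7 > B = 4, so first hash the key.
H(K): XOR 62⊕72⊕74⊕6f⊕75⊕7a⊕6e = 6a.
Zero-pad H(K) = 6a to 4 bytes: K' = 6a 00 00 00.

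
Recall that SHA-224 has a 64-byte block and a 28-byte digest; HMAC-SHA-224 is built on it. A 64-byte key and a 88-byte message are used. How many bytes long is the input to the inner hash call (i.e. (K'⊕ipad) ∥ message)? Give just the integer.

Key is 64 ≤ 64 bytes, zero-padded: |K'| = 64.
Inner input = (K'⊕ipad) ∥ m → 64 + 88 = 152 bytes.

152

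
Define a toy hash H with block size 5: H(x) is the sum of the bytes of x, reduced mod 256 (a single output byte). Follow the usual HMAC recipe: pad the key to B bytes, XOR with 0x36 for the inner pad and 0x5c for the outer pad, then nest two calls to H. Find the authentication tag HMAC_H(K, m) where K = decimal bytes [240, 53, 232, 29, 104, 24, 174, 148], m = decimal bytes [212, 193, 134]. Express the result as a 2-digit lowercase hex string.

ed

Key decimal bytes [240, 53, 232, 29, 104, 24, 174, 148] = f0 35 e8 1d 68 18 ae 94 is 8 bytes > B = 5, so hash it first: H(key) = ec, then zero-pad to 5 bytes: K' = ec 00 00 00 00.
K' ⊕ ipad = da 36 36 36 36.  K' ⊕ opad = b0 5c 5c 5c 5c.
Inner input = (K'⊕ipad) ∥ m = da 36 36 36 36 ∥ d4 c1 86.
Inner hash: sum = 218+54+54+54+54+212+193+134 = 973; mod 256 = 205 → cd.
Outer input = (K'⊕opad) ∥ inner = b0 5c 5c 5c 5c ∥ cd.
Outer hash (tag): sum = 176+92+92+92+92+205 = 749; mod 256 = 237 → ed.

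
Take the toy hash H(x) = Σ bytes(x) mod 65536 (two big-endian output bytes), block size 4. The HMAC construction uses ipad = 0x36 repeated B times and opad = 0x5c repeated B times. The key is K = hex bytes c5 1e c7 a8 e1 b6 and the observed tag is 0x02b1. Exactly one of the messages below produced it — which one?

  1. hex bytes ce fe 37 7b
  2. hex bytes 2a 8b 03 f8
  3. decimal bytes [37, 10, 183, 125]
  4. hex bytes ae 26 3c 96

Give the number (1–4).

Key hex bytes c5 1e c7 a8 e1 b6 is 6 bytes > B = 4, so hash it first: H(key) = 03 e9, then zero-pad to 4 bytes: K' = 03 e9 00 00.
K' ⊕ ipad = 35 df 36 36; K' ⊕ opad = 5f b5 5c 5c.
m1: inner = H(35 df 36 36 ce fe 37 7b) = 03 fe; tag = H(5f b5 5c 5c 03 fe) = 02cd
m2: inner = H(35 df 36 36 2a 8b 03 f8) = 03 30; tag = H(5f b5 5c 5c 03 30) = 01ff
m3: inner = H(35 df 36 36 25 0a b7 7d) = 02 e3; tag = H(5f b5 5c 5c 02 e3) = 02b1 ← matches
m4: inner = H(35 df 36 36 ae 26 3c 96) = 03 26; tag = H(5f b5 5c 5c 03 26) = 01f5

3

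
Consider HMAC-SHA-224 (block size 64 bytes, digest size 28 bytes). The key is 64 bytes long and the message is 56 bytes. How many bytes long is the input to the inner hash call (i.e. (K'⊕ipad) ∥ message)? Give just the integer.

120

Key is 64 ≤ 64 bytes, zero-padded: |K'| = 64.
Inner input = (K'⊕ipad) ∥ m → 64 + 56 = 120 bytes.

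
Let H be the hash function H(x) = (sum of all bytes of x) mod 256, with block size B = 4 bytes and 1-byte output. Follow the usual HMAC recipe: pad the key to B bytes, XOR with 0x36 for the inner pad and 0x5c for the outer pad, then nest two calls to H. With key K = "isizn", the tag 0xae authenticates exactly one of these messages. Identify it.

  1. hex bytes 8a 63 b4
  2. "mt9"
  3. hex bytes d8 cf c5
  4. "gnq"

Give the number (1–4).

3

Key "isizn" = 69 73 69 7a 6e is 5 bytes > B = 4, so hash it first: H(key) = 2d, then zero-pad to 4 bytes: K' = 2d 00 00 00.
K' ⊕ ipad = 1b 36 36 36; K' ⊕ opad = 71 5c 5c 5c.
m1: inner = H(1b 36 36 36 8a 63 b4) = 5e; tag = H(71 5c 5c 5c 5e) = e3
m2: inner = H(1b 36 36 36 6d 74 39) = d7; tag = H(71 5c 5c 5c d7) = 5c
m3: inner = H(1b 36 36 36 d8 cf c5) = 29; tag = H(71 5c 5c 5c 29) = ae ← matches
m4: inner = H(1b 36 36 36 67 6e 71) = 03; tag = H(71 5c 5c 5c 03) = 88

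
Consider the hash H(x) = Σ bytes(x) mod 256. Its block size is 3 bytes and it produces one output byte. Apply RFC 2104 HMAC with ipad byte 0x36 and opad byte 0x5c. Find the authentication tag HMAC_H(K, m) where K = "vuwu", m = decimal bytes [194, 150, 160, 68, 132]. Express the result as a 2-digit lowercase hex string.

Key "vuwu" = 76 75 77 75 is 4 bytes > B = 3, so hash it first: H(key) = d7, then zero-pad to 3 bytes: K' = d7 00 00.
K' ⊕ ipad = e1 36 36.  K' ⊕ opad = 8b 5c 5c.
Inner input = (K'⊕ipad) ∥ m = e1 36 36 ∥ c2 96 a0 44 84.
Inner hash: sum = 225+54+54+194+150+160+68+132 = 1037; mod 256 = 13 → 0d.
Outer input = (K'⊕opad) ∥ inner = 8b 5c 5c ∥ 0d.
Outer hash (tag): sum = 139+92+92+13 = 336; mod 256 = 80 → 50.

50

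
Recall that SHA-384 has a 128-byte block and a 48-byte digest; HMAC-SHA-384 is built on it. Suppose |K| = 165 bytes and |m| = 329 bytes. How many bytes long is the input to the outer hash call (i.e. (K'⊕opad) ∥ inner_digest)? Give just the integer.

Key is 165 > 128 bytes, so it is hashed to 48 bytes then zero-padded to 128: |K'| = 128.
Outer input = (K'⊕opad) ∥ H(inner) → 128 + 48 = 176 bytes.

176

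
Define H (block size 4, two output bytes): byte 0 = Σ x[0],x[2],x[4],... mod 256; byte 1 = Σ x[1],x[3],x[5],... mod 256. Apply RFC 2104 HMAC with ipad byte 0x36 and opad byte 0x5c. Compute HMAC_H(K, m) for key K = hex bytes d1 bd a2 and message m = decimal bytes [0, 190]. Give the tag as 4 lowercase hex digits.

Key hex bytes d1 bd a2 is 3 bytes ≤ B = 4; zero-pad to 4 bytes: K' = d1 bd a2 00.
K' ⊕ ipad = e7 8b 94 36.  K' ⊕ opad = 8d e1 fe 5c.
Inner input = (K'⊕ipad) ∥ m = e7 8b 94 36 ∥ 00 be.
Inner hash: even-index sum = 379 mod 256 = 123; odd-index sum = 383 mod 256 = 127 → 7b 7f.
Outer input = (K'⊕opad) ∥ inner = 8d e1 fe 5c ∥ 7b 7f.
Outer hash (tag): even-index sum = 518 mod 256 = 6; odd-index sum = 444 mod 256 = 188 → 06 bc.

06bc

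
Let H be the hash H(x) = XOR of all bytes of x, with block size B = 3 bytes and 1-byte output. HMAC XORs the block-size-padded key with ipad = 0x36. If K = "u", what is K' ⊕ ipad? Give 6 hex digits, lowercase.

Key "u" = 75 is 1 byte ≤ B = 3; zero-pad to 3 bytes: K' = 75 00 00.
XOR each byte with 0x36: 75⊕36=43, 00⊕36=36, 00⊕36=36.

433636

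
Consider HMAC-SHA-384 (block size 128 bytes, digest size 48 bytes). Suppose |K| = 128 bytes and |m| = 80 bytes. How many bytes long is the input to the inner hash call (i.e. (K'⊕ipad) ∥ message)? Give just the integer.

208

Key is 128 ≤ 128 bytes, zero-padded: |K'| = 128.
Inner input = (K'⊕ipad) ∥ m → 128 + 80 = 208 bytes.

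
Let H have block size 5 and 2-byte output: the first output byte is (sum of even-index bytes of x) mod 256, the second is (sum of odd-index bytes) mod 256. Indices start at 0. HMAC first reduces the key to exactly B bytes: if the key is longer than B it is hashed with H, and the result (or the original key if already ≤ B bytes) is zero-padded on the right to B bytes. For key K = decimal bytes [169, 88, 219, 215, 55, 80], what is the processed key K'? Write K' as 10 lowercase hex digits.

|K| = 6 > B = 5, so first hash the key.
H(K): even-index sum = 443 mod 256 = 187; odd-index sum = 383 mod 256 = 127 → bb 7f.
Zero-pad H(K) = bb 7f to 5 bytes: K' = bb 7f 00 00 00.

bb7f000000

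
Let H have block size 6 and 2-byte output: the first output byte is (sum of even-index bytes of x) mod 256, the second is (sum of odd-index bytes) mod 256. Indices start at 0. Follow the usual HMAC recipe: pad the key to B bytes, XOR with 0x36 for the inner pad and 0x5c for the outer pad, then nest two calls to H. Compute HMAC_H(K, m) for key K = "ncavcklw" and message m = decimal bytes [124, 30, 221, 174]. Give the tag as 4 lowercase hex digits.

e764

Key "ncavcklw" = 6e 63 61 76 63 6b 6c 77 is 8 bytes > B = 6, so hash it first: H(key) = 9e bb, then zero-pad to 6 bytes: K' = 9e bb 00 00 00 00.
K' ⊕ ipad = a8 8d 36 36 36 36.  K' ⊕ opad = c2 e7 5c 5c 5c 5c.
Inner input = (K'⊕ipad) ∥ m = a8 8d 36 36 36 36 ∥ 7c 1e dd ae.
Inner hash: even-index sum = 621 mod 256 = 109; odd-index sum = 453 mod 256 = 197 → 6d c5.
Outer input = (K'⊕opad) ∥ inner = c2 e7 5c 5c 5c 5c ∥ 6d c5.
Outer hash (tag): even-index sum = 487 mod 256 = 231; odd-index sum = 612 mod 256 = 100 → e7 64.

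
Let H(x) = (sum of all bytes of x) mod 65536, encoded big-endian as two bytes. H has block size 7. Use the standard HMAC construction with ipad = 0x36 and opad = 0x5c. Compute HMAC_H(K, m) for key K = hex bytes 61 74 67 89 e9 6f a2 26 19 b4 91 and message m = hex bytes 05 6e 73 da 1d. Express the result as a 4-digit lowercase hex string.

Key hex bytes 61 74 67 89 e9 6f a2 26 19 b4 91 is 11 bytes > B = 7, so hash it first: H(key) = 05 43, then zero-pad to 7 bytes: K' = 05 43 00 00 00 00 00.
K' ⊕ ipad = 33 75 36 36 36 36 36.  K' ⊕ opad = 59 1f 5c 5c 5c 5c 5c.
Inner input = (K'⊕ipad) ∥ m = 33 75 36 36 36 36 36 ∥ 05 6e 73 da 1d.
Inner hash: sum = 51+117+54+54+54+54+54+5+110+115+218+29 = 915 → 03 93.
Outer input = (K'⊕opad) ∥ inner = 59 1f 5c 5c 5c 5c 5c ∥ 03 93.
Outer hash (tag): sum = 89+31+92+92+92+92+92+3+147 = 730 → 02 da.

02da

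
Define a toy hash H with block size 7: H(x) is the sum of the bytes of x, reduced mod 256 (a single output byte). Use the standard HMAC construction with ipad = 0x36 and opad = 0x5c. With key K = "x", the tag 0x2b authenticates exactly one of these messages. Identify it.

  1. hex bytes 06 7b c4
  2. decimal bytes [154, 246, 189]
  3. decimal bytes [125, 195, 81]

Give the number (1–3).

2

Key "x" = 78 is 1 byte ≤ B = 7; zero-pad to 7 bytes: K' = 78 00 00 00 00 00 00.
K' ⊕ ipad = 4e 36 36 36 36 36 36; K' ⊕ opad = 24 5c 5c 5c 5c 5c 5c.
m1: inner = H(4e 36 36 36 36 36 36 06 7b c4) = d7; tag = H(24 5c 5c 5c 5c 5c 5c d7) = 23
m2: inner = H(4e 36 36 36 36 36 36 9a f6 bd) = df; tag = H(24 5c 5c 5c 5c 5c 5c df) = 2b ← matches
m3: inner = H(4e 36 36 36 36 36 36 7d c3 51) = 23; tag = H(24 5c 5c 5c 5c 5c 5c 23) = 6f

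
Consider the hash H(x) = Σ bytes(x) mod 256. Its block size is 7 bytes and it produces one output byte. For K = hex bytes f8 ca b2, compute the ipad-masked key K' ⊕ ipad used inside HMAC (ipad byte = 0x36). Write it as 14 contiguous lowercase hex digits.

cefc8436363636

Key hex bytes f8 ca b2 is 3 bytes ≤ B = 7; zero-pad to 7 bytes: K' = f8 ca b2 00 00 00 00.
XOR each byte with 0x36: f8⊕36=ce, ca⊕36=fc, b2⊕36=84, 00⊕36=36, 00⊕36=36, 00⊕36=36, 00⊕36=36.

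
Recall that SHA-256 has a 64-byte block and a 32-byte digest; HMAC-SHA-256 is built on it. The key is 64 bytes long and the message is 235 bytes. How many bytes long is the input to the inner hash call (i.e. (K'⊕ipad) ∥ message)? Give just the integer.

Key is 64 ≤ 64 bytes, zero-padded: |K'| = 64.
Inner input = (K'⊕ipad) ∥ m → 64 + 235 = 299 bytes.

299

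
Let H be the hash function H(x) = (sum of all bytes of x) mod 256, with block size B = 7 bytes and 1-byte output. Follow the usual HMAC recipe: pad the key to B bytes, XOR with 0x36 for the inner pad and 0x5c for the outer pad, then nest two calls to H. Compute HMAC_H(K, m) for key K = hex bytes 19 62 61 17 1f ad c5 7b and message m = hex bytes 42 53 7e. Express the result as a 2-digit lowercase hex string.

eb

Key hex bytes 19 62 61 17 1f ad c5 7b is 8 bytes > B = 7, so hash it first: H(key) = ff, then zero-pad to 7 bytes: K' = ff 00 00 00 00 00 00.
K' ⊕ ipad = c9 36 36 36 36 36 36.  K' ⊕ opad = a3 5c 5c 5c 5c 5c 5c.
Inner input = (K'⊕ipad) ∥ m = c9 36 36 36 36 36 36 ∥ 42 53 7e.
Inner hash: sum = 201+54+54+54+54+54+54+66+83+126 = 800; mod 256 = 32 → 20.
Outer input = (K'⊕opad) ∥ inner = a3 5c 5c 5c 5c 5c 5c ∥ 20.
Outer hash (tag): sum = 163+92+92+92+92+92+92+32 = 747; mod 256 = 235 → eb.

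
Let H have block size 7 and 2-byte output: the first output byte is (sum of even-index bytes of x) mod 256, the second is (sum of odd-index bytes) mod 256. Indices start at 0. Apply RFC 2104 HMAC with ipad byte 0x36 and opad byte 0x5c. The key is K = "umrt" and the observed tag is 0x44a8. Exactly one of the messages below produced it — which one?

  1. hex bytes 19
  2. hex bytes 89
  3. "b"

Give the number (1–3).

3

Key "umrt" = 75 6d 72 74 is 4 bytes ≤ B = 7; zero-pad to 7 bytes: K' = 75 6d 72 74 00 00 00.
K' ⊕ ipad = 43 5b 44 42 36 36 36; K' ⊕ opad = 29 31 2e 28 5c 5c 5c.
m1: inner = H(43 5b 44 42 36 36 36 19) = f3 ec; tag = H(29 31 2e 28 5c 5c 5c f3 ec) = fba8
m2: inner = H(43 5b 44 42 36 36 36 89) = f3 5c; tag = H(29 31 2e 28 5c 5c 5c f3 5c) = 6ba8
m3: inner = H(43 5b 44 42 36 36 36 62) = f3 35; tag = H(29 31 2e 28 5c 5c 5c f3 35) = 44a8 ← matches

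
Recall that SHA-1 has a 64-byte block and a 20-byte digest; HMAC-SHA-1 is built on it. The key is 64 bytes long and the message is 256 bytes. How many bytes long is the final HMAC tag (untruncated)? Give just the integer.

20

The tag is one SHA-1 digest: 20 bytes.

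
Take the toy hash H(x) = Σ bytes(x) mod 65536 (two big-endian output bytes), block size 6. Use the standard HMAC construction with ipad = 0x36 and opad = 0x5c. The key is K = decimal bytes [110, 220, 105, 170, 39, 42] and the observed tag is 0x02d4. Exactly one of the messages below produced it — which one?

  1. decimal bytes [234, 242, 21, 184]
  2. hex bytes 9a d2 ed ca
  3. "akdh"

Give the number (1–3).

3

Key decimal bytes [110, 220, 105, 170, 39, 42] = 6e dc 69 aa 27 2a is exactly B = 6 bytes: K' = 6e dc 69 aa 27 2a.
K' ⊕ ipad = 58 ea 5f 9c 11 1c; K' ⊕ opad = 32 80 35 f6 7b 76.
m1: inner = H(58 ea 5f 9c 11 1c ea f2 15 b8) = 05 13; tag = H(32 80 35 f6 7b 76 05 13) = 02e6
m2: inner = H(58 ea 5f 9c 11 1c 9a d2 ed ca) = 05 8d; tag = H(32 80 35 f6 7b 76 05 8d) = 0360
m3: inner = H(58 ea 5f 9c 11 1c 61 6b 64 68) = 04 02; tag = H(32 80 35 f6 7b 76 04 02) = 02d4 ← matches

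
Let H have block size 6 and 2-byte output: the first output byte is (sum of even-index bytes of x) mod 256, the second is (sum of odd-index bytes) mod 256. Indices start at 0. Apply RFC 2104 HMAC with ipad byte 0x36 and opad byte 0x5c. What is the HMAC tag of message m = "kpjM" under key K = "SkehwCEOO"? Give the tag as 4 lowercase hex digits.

8d6d

Key "SkehwCEOO" = 53 6b 65 68 77 43 45 4f 4f is 9 bytes > B = 6, so hash it first: H(key) = c3 65, then zero-pad to 6 bytes: K' = c3 65 00 00 00 00.
K' ⊕ ipad = f5 53 36 36 36 36.  K' ⊕ opad = 9f 39 5c 5c 5c 5c.
Inner input = (K'⊕ipad) ∥ m = f5 53 36 36 36 36 ∥ 6b 70 6a 4d.
Inner hash: even-index sum = 566 mod 256 = 54; odd-index sum = 380 mod 256 = 124 → 36 7c.
Outer input = (K'⊕opad) ∥ inner = 9f 39 5c 5c 5c 5c ∥ 36 7c.
Outer hash (tag): even-index sum = 397 mod 256 = 141; odd-index sum = 365 mod 256 = 109 → 8d 6d.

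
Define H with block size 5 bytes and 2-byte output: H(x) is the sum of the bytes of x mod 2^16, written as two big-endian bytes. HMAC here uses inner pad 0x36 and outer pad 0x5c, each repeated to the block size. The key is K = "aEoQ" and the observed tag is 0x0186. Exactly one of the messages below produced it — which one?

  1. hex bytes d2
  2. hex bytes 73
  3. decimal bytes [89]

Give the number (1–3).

1

Key "aEoQ" = 61 45 6f 51 is 4 bytes ≤ B = 5; zero-pad to 5 bytes: K' = 61 45 6f 51 00.
K' ⊕ ipad = 57 73 59 67 36; K' ⊕ opad = 3d 19 33 0d 5c.
m1: inner = H(57 73 59 67 36 d2) = 02 92; tag = H(3d 19 33 0d 5c 02 92) = 0186 ← matches
m2: inner = H(57 73 59 67 36 73) = 02 33; tag = H(3d 19 33 0d 5c 02 33) = 0127
m3: inner = H(57 73 59 67 36 59) = 02 19; tag = H(3d 19 33 0d 5c 02 19) = 010d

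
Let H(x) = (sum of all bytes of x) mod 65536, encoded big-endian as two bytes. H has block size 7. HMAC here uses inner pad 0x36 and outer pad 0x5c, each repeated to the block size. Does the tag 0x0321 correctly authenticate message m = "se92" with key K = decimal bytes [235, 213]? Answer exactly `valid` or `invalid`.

valid

Key decimal bytes [235, 213] = eb d5 is 2 bytes ≤ B = 7; zero-pad to 7 bytes: K' = eb d5 00 00 00 00 00.
K' ⊕ ipad = dd e3 36 36 36 36 36; K' ⊕ opad = b7 89 5c 5c 5c 5c 5c.
Inner hash: sum = 221+227+54+54+54+54+54+115+101+57+50 = 1041 → 04 11.
Outer hash (recomputed tag): sum = 183+137+92+92+92+92+92+4+17 = 801 → 03 21.
Recomputed tag = 0321; claimed = 0321 → match.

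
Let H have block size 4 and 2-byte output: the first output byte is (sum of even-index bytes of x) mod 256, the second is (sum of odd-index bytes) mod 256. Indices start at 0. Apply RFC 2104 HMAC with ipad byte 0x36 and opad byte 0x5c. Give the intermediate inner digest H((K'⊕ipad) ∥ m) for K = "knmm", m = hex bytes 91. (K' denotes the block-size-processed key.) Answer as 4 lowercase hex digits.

Key "knmm" = 6b 6e 6d 6d is exactly B = 4 bytes: K' = 6b 6e 6d 6d.
K' ⊕ ipad = 5d 58 5b 5b.
Inner input = 5d 58 5b 5b ∥ 91.
Inner hash: even-index sum = 329 mod 256 = 73; odd-index sum = 179 mod 256 = 179 → 49 b3.

49b3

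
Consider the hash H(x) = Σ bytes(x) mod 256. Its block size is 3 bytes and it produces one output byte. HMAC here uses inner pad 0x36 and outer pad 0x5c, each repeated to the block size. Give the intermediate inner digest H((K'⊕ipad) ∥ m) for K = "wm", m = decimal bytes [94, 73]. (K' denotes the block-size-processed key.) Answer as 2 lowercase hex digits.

79

Key "wm" = 77 6d is 2 bytes ≤ B = 3; zero-pad to 3 bytes: K' = 77 6d 00.
K' ⊕ ipad = 41 5b 36.
Inner input = 41 5b 36 ∥ 5e 49.
Inner hash: sum = 65+91+54+94+73 = 377; mod 256 = 121 → 79.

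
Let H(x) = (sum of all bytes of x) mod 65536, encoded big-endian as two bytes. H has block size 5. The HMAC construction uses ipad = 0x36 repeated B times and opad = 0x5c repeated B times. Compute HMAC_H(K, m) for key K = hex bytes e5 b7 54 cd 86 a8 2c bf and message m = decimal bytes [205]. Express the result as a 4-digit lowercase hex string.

Key hex bytes e5 b7 54 cd 86 a8 2c bf is 8 bytes > B = 5, so hash it first: H(key) = 04 d6, then zero-pad to 5 bytes: K' = 04 d6 00 00 00.
K' ⊕ ipad = 32 e0 36 36 36.  K' ⊕ opad = 58 8a 5c 5c 5c.
Inner input = (K'⊕ipad) ∥ m = 32 e0 36 36 36 ∥ cd.
Inner hash: sum = 50+224+54+54+54+205 = 641 → 02 81.
Outer input = (K'⊕opad) ∥ inner = 58 8a 5c 5c 5c ∥ 02 81.
Outer hash (tag): sum = 88+138+92+92+92+2+129 = 633 → 02 79.

0279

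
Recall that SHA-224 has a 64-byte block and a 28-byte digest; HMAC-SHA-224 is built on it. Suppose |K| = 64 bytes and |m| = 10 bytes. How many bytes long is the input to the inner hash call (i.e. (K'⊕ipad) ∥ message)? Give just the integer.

Key is 64 ≤ 64 bytes, zero-padded: |K'| = 64.
Inner input = (K'⊕ipad) ∥ m → 64 + 10 = 74 bytes.

74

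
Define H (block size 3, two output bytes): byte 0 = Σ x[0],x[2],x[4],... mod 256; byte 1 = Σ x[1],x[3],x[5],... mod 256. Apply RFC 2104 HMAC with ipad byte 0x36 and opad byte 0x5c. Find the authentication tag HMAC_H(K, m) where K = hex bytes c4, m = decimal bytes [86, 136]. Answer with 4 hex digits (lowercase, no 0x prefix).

Key hex bytes c4 is 1 byte ≤ B = 3; zero-pad to 3 bytes: K' = c4 00 00.
K' ⊕ ipad = f2 36 36.  K' ⊕ opad = 98 5c 5c.
Inner input = (K'⊕ipad) ∥ m = f2 36 36 ∥ 56 88.
Inner hash: even-index sum = 432 mod 256 = 176; odd-index sum = 140 mod 256 = 140 → b0 8c.
Outer input = (K'⊕opad) ∥ inner = 98 5c 5c ∥ b0 8c.
Outer hash (tag): even-index sum = 384 mod 256 = 128; odd-index sum = 268 mod 256 = 12 → 80 0c.

800c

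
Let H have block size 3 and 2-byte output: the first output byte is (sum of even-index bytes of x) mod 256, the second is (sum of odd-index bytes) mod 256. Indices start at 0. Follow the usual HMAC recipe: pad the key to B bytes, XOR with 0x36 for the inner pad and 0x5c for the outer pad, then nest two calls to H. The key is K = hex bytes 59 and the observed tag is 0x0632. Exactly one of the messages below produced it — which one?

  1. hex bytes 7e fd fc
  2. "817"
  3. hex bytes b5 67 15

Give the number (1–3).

Key hex bytes 59 is 1 byte ≤ B = 3; zero-pad to 3 bytes: K' = 59 00 00.
K' ⊕ ipad = 6f 36 36; K' ⊕ opad = 05 5c 5c.
m1: inner = H(6f 36 36 7e fd fc) = a2 b0; tag = H(05 5c 5c a2 b0) = 11fe
m2: inner = H(6f 36 36 38 31 37) = d6 a5; tag = H(05 5c 5c d6 a5) = 0632 ← matches
m3: inner = H(6f 36 36 b5 67 15) = 0c 00; tag = H(05 5c 5c 0c 00) = 6168

2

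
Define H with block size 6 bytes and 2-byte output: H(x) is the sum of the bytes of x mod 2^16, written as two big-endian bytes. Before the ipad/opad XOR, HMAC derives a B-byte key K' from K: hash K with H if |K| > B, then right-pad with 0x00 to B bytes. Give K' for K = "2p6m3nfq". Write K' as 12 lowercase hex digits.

02bd00000000

|K| = 8 > B = 6, so first hash the key.
H(K): sum = 50+112+54+109+51+110+102+113 = 701 → 02 bd.
Zero-pad H(K) = 02 bd to 6 bytes: K' = 02 bd 00 00 00 00.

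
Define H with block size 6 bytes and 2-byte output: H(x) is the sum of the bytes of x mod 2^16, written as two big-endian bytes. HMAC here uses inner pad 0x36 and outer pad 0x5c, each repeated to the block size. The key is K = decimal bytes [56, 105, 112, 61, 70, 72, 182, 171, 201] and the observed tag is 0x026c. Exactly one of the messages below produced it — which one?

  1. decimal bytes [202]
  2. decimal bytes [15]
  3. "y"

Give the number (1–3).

2

Key decimal bytes [56, 105, 112, 61, 70, 72, 182, 171, 201] = 38 69 70 3d 46 48 b6 ab c9 is 9 bytes > B = 6, so hash it first: H(key) = 04 06, then zero-pad to 6 bytes: K' = 04 06 00 00 00 00.
K' ⊕ ipad = 32 30 36 36 36 36; K' ⊕ opad = 58 5a 5c 5c 5c 5c.
m1: inner = H(32 30 36 36 36 36 ca) = 02 04; tag = H(58 5a 5c 5c 5c 5c 02 04) = 0228
m2: inner = H(32 30 36 36 36 36 0f) = 01 49; tag = H(58 5a 5c 5c 5c 5c 01 49) = 026c ← matches
m3: inner = H(32 30 36 36 36 36 79) = 01 b3; tag = H(58 5a 5c 5c 5c 5c 01 b3) = 02d6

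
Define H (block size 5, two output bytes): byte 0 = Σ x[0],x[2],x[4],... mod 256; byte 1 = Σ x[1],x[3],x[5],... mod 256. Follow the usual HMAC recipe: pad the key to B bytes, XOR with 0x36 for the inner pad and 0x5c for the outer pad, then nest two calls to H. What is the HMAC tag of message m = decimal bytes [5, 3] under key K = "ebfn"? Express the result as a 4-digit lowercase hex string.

Key "ebfn" = 65 62 66 6e is 4 bytes ≤ B = 5; zero-pad to 5 bytes: K' = 65 62 66 6e 00.
K' ⊕ ipad = 53 54 50 58 36.  K' ⊕ opad = 39 3e 3a 32 5c.
Inner input = (K'⊕ipad) ∥ m = 53 54 50 58 36 ∥ 05 03.
Inner hash: even-index sum = 220 mod 256 = 220; odd-index sum = 177 mod 256 = 177 → dc b1.
Outer input = (K'⊕opad) ∥ inner = 39 3e 3a 32 5c ∥ dc b1.
Outer hash (tag): even-index sum = 384 mod 256 = 128; odd-index sum = 332 mod 256 = 76 → 80 4c.

804c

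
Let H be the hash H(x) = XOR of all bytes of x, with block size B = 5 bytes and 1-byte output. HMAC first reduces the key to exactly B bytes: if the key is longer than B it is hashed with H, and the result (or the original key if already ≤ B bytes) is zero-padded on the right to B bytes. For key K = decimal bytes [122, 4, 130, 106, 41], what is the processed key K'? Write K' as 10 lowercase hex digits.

Key decimal bytes [122, 4, 130, 106, 41] = 7a 04 82 6a 29 is exactly B = 5 bytes: K' = 7a 04 82 6a 29.

7a04826a29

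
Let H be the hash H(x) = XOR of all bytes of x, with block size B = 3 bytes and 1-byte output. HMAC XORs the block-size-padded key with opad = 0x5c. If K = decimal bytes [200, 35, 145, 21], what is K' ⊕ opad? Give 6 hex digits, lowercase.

Key decimal bytes [200, 35, 145, 21] = c8 23 91 15 is 4 bytes > B = 3, so hash it first: H(key) = 6f, then zero-pad to 3 bytes: K' = 6f 00 00.
XOR each byte with 0x5c: 6f⊕5c=33, 00⊕5c=5c, 00⊕5c=5c.

335c5c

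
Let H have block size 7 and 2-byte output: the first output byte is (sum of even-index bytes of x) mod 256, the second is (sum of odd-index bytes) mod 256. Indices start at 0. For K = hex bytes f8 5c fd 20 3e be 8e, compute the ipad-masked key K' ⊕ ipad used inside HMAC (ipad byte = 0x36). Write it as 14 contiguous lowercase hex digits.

Key hex bytes f8 5c fd 20 3e be 8e is exactly B = 7 bytes: K' = f8 5c fd 20 3e be 8e.
XOR each byte with 0x36: f8⊕36=ce, 5c⊕36=6a, fd⊕36=cb, 20⊕36=16, 3e⊕36=08, be⊕36=88, 8e⊕36=b8.

ce6acb160888b8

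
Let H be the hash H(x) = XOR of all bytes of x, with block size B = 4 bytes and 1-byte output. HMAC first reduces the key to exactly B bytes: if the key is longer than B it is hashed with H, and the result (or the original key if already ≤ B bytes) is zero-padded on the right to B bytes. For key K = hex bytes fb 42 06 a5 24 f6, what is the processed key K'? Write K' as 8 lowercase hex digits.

c8000000

|K| = 6 > B = 4, so first hash the key.
H(K): XOR fb⊕42⊕06⊕a5⊕24⊕f6 = c8.
Zero-pad H(K) = c8 to 4 bytes: K' = c8 00 00 00.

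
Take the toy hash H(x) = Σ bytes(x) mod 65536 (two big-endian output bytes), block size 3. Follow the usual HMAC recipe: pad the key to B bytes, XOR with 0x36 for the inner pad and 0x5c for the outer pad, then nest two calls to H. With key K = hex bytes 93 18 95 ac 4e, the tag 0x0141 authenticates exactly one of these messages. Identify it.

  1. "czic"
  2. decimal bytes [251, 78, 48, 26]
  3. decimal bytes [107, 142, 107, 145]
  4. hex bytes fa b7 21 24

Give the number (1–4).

1

Key hex bytes 93 18 95 ac 4e is 5 bytes > B = 3, so hash it first: H(key) = 02 3a, then zero-pad to 3 bytes: K' = 02 3a 00.
K' ⊕ ipad = 34 0c 36; K' ⊕ opad = 5e 66 5c.
m1: inner = H(34 0c 36 63 7a 69 63) = 02 1f; tag = H(5e 66 5c 02 1f) = 0141 ← matches
m2: inner = H(34 0c 36 fb 4e 30 1a) = 02 09; tag = H(5e 66 5c 02 09) = 012b
m3: inner = H(34 0c 36 6b 8e 6b 91) = 02 6b; tag = H(5e 66 5c 02 6b) = 018d
m4: inner = H(34 0c 36 fa b7 21 24) = 02 6c; tag = H(5e 66 5c 02 6c) = 018e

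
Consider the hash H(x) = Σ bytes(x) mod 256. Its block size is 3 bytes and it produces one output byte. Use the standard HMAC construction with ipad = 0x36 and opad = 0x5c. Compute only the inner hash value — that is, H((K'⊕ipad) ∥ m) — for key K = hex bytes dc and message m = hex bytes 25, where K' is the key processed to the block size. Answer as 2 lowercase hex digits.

Key hex bytes dc is 1 byte ≤ B = 3; zero-pad to 3 bytes: K' = dc 00 00.
K' ⊕ ipad = ea 36 36.
Inner input = ea 36 36 ∥ 25.
Inner hash: sum = 234+54+54+37 = 379; mod 256 = 123 → 7b.

7b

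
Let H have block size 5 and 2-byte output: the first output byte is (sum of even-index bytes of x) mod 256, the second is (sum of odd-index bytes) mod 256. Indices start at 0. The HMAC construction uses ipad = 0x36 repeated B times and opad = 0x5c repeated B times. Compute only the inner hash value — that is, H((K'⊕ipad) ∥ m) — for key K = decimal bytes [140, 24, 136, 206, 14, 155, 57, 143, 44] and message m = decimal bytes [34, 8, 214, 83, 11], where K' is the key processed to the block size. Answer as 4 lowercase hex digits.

Key decimal bytes [140, 24, 136, 206, 14, 155, 57, 143, 44] = 8c 18 88 ce 0e 9b 39 8f 2c is 9 bytes > B = 5, so hash it first: H(key) = 87 10, then zero-pad to 5 bytes: K' = 87 10 00 00 00.
K' ⊕ ipad = b1 26 36 36 36.
Inner input = b1 26 36 36 36 ∥ 22 08 d6 53 0b.
Inner hash: even-index sum = 376 mod 256 = 120; odd-index sum = 351 mod 256 = 95 → 78 5f.

785f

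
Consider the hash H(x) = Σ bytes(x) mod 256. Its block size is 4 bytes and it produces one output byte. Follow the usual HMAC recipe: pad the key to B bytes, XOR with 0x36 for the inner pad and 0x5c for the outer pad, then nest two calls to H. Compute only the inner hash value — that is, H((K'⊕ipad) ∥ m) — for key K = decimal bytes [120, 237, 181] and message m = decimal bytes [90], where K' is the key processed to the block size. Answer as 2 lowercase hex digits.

3c

Key decimal bytes [120, 237, 181] = 78 ed b5 is 3 bytes ≤ B = 4; zero-pad to 4 bytes: K' = 78 ed b5 00.
K' ⊕ ipad = 4e db 83 36.
Inner input = 4e db 83 36 ∥ 5a.
Inner hash: sum = 78+219+131+54+90 = 572; mod 256 = 60 → 3c.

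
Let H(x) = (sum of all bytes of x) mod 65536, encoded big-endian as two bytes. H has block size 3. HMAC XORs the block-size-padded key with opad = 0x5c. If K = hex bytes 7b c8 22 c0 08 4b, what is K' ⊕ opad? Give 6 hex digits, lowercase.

5e245c

Key hex bytes 7b c8 22 c0 08 4b is 6 bytes > B = 3, so hash it first: H(key) = 02 78, then zero-pad to 3 bytes: K' = 02 78 00.
XOR each byte with 0x5c: 02⊕5c=5e, 78⊕5c=24, 00⊕5c=5c.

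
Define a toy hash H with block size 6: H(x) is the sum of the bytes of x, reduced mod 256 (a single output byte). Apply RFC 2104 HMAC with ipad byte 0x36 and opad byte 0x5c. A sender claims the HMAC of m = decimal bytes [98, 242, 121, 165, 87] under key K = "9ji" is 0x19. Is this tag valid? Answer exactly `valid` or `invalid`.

Key "9ji" = 39 6a 69 is 3 bytes ≤ B = 6; zero-pad to 6 bytes: K' = 39 6a 69 00 00 00.
K' ⊕ ipad = 0f 5c 5f 36 36 36; K' ⊕ opad = 65 36 35 5c 5c 5c.
Inner hash: sum = 15+92+95+54+54+54+98+242+121+165+87 = 1077; mod 256 = 53 → 35.
Outer hash (recomputed tag): sum = 101+54+53+92+92+92+53 = 537; mod 256 = 25 → 19.
Recomputed tag = 19; claimed = 19 → match.

valid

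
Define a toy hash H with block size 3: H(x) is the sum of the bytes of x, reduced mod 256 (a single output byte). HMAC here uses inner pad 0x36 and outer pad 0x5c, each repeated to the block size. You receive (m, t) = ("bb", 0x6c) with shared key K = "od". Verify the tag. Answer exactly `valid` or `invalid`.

valid

Key "od" = 6f 64 is 2 bytes ≤ B = 3; zero-pad to 3 bytes: K' = 6f 64 00.
K' ⊕ ipad = 59 52 36; K' ⊕ opad = 33 38 5c.
Inner hash: sum = 89+82+54+98+98 = 421; mod 256 = 165 → a5.
Outer hash (recomputed tag): sum = 51+56+92+165 = 364; mod 256 = 108 → 6c.
Recomputed tag = 6c; claimed = 6c → match.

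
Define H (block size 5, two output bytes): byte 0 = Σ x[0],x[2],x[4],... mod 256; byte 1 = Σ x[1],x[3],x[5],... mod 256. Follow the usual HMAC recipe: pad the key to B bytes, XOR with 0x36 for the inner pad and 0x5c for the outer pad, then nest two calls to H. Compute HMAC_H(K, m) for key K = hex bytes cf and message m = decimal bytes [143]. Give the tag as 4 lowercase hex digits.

461d

Key hex bytes cf is 1 byte ≤ B = 5; zero-pad to 5 bytes: K' = cf 00 00 00 00.
K' ⊕ ipad = f9 36 36 36 36.  K' ⊕ opad = 93 5c 5c 5c 5c.
Inner input = (K'⊕ipad) ∥ m = f9 36 36 36 36 ∥ 8f.
Inner hash: even-index sum = 357 mod 256 = 101; odd-index sum = 251 mod 256 = 251 → 65 fb.
Outer input = (K'⊕opad) ∥ inner = 93 5c 5c 5c 5c ∥ 65 fb.
Outer hash (tag): even-index sum = 582 mod 256 = 70; odd-index sum = 285 mod 256 = 29 → 46 1d.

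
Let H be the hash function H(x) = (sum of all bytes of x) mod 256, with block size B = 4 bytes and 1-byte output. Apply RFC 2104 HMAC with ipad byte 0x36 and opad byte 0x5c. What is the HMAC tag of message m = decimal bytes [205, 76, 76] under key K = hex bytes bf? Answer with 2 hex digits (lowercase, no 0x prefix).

87

Key hex bytes bf is 1 byte ≤ B = 4; zero-pad to 4 bytes: K' = bf 00 00 00.
K' ⊕ ipad = 89 36 36 36.  K' ⊕ opad = e3 5c 5c 5c.
Inner input = (K'⊕ipad) ∥ m = 89 36 36 36 ∥ cd 4c 4c.
Inner hash: sum = 137+54+54+54+205+76+76 = 656; mod 256 = 144 → 90.
Outer input = (K'⊕opad) ∥ inner = e3 5c 5c 5c ∥ 90.
Outer hash (tag): sum = 227+92+92+92+144 = 647; mod 256 = 135 → 87.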